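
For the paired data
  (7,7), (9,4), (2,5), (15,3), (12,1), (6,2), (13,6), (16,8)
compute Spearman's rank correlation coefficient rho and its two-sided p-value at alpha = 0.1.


Step 1: Rank x and y separately (midranks; no ties here).
rank(x): 7->3, 9->4, 2->1, 15->7, 12->5, 6->2, 13->6, 16->8
rank(y): 7->7, 4->4, 5->5, 3->3, 1->1, 2->2, 6->6, 8->8
Step 2: d_i = R_x(i) - R_y(i); compute d_i^2.
  (3-7)^2=16, (4-4)^2=0, (1-5)^2=16, (7-3)^2=16, (5-1)^2=16, (2-2)^2=0, (6-6)^2=0, (8-8)^2=0
sum(d^2) = 64.
Step 3: rho = 1 - 6*64 / (8*(8^2 - 1)) = 1 - 384/504 = 0.238095.
Step 4: Under H0, t = rho * sqrt((n-2)/(1-rho^2)) = 0.6005 ~ t(6).
Step 5: Two-sided p-value from the t-distribution with 6 df = 0.570156.
Step 6: alpha = 0.1. fail to reject H0.

rho = 0.2381, p = 0.570156, fail to reject H0 at alpha = 0.1.


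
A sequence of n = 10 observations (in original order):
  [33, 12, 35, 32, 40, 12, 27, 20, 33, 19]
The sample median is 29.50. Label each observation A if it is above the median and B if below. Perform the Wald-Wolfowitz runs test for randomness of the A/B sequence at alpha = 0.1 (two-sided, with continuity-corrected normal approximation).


Step 1: Compute median = 29.50; label A = above, B = below.
Labels in order: ABAAABBBAB  (n_A = 5, n_B = 5)
Step 2: Count runs R = 6.
Step 3: Under H0 (random ordering), E[R] = 2*n_A*n_B/(n_A+n_B) + 1 = 2*5*5/10 + 1 = 6.0000.
        Var[R] = 2*n_A*n_B*(2*n_A*n_B - n_A - n_B) / ((n_A+n_B)^2 * (n_A+n_B-1)) = 2000/900 = 2.2222.
        SD[R] = 1.4907.
Step 4: R = E[R], so z = 0 with no continuity correction.
Step 5: Two-sided p-value via normal approximation = 2*(1 - Phi(|z|)) = 1.000000.
Step 6: alpha = 0.1. fail to reject H0.

R = 6, z = 0.0000, p = 1.000000, fail to reject H0.


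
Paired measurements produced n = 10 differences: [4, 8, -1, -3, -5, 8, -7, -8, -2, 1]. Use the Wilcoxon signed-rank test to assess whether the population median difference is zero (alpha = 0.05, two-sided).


Step 1: Drop any zero differences (none here) and take |d_i|.
|d| = [4, 8, 1, 3, 5, 8, 7, 8, 2, 1]
Step 2: Midrank |d_i| (ties get averaged ranks).
ranks: |4|->5, |8|->9, |1|->1.5, |3|->4, |5|->6, |8|->9, |7|->7, |8|->9, |2|->3, |1|->1.5
Step 3: Attach original signs; sum ranks with positive sign and with negative sign.
W+ = 5 + 9 + 9 + 1.5 = 24.5
W- = 1.5 + 4 + 6 + 7 + 9 + 3 = 30.5
(Check: W+ + W- = 55 should equal n(n+1)/2 = 55.)
Step 4: Test statistic W = min(W+, W-) = 24.5.
Step 5: Ties in |d|, so use the tie-corrected normal approximation.
        E[W] = n(n+1)/4 = 10*11/4 = 27.5.
        Tie groups: |d|=1 (t=2), |d|=8 (t=3); sum(t^3 - t) = 30.
        Var[W] = n(n+1)(2n+1)/24 - sum(t^3-t)/48 = 2310/24 - 30/48 = 95.625.
        z = (W - E[W]) / sqrt(Var[W]) = (24.5 - 27.5) / 9.7788 = -0.3068.
        Two-sided p = 2*Phi(z) = 0.759006.
Step 6: alpha = 0.05. fail to reject H0.

W+ = 24.5, W- = 30.5, W = min = 24.5, p = 0.759006, fail to reject H0.


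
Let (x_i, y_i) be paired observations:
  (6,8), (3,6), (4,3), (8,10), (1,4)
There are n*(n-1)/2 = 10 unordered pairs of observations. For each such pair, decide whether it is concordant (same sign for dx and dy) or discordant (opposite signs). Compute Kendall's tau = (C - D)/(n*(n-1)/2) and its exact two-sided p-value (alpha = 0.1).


Step 1: Enumerate the 10 unordered pairs (i,j) with i<j and classify each by sign(x_j-x_i) * sign(y_j-y_i).
  (1,2):dx=-3,dy=-2->C; (1,3):dx=-2,dy=-5->C; (1,4):dx=+2,dy=+2->C; (1,5):dx=-5,dy=-4->C
  (2,3):dx=+1,dy=-3->D; (2,4):dx=+5,dy=+4->C; (2,5):dx=-2,dy=-2->C; (3,4):dx=+4,dy=+7->C
  (3,5):dx=-3,dy=+1->D; (4,5):dx=-7,dy=-6->C
Step 2: C = 8, D = 2, total pairs = 10.
Step 3: tau = (C - D)/(n(n-1)/2) = (8 - 2)/10 = 0.600000.
Step 4: Exact two-sided p-value (enumerate n! = 120 permutations of y under H0): p = 0.233333.
Step 5: alpha = 0.1. fail to reject H0.

tau_b = 0.6000 (C=8, D=2), p = 0.233333, fail to reject H0.


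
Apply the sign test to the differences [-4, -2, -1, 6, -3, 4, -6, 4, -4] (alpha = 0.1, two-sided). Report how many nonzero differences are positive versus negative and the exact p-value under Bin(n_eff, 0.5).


Step 1: Discard zero differences. Original n = 9; n_eff = number of nonzero differences = 9.
Nonzero differences (with sign): -4, -2, -1, +6, -3, +4, -6, +4, -4
Step 2: Count signs: positive = 3, negative = 6.
Step 3: Under H0: P(positive) = 0.5, so the number of positives S ~ Bin(9, 0.5).
Step 4: Two-sided exact p-value = sum of Bin(9,0.5) probabilities at or below the observed probability = 0.507812.
Step 5: alpha = 0.1. fail to reject H0.

n_eff = 9, pos = 3, neg = 6, p = 0.507812, fail to reject H0.


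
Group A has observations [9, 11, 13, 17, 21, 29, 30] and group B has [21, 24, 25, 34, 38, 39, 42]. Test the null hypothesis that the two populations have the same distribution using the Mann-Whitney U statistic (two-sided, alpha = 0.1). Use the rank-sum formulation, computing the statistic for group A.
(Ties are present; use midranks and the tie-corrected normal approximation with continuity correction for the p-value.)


Step 1: Combine and sort all 14 observations; assign midranks.
sorted (value, group): (9,X), (11,X), (13,X), (17,X), (21,X), (21,Y), (24,Y), (25,Y), (29,X), (30,X), (34,Y), (38,Y), (39,Y), (42,Y)
ranks: 9->1, 11->2, 13->3, 17->4, 21->5.5, 21->5.5, 24->7, 25->8, 29->9, 30->10, 34->11, 38->12, 39->13, 42->14
Step 2: Rank sum for X: R1 = 1 + 2 + 3 + 4 + 5.5 + 9 + 10 = 34.5.
Step 3: U_X = R1 - n1(n1+1)/2 = 34.5 - 7*8/2 = 34.5 - 28 = 6.5.
       U_Y = n1*n2 - U_X = 49 - 6.5 = 42.5.
Step 4: Ties are present, so use the tie-corrected normal approximation (with continuity correction) for the p-value.
Step 5: p-value = 0.025187; compare to alpha = 0.1. reject H0.

U_X = 6.5, p = 0.025187, reject H0 at alpha = 0.1.


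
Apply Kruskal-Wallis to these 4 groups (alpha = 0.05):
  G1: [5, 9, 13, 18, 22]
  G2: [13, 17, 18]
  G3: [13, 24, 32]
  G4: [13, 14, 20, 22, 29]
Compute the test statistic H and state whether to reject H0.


Step 1: Combine all N = 16 observations and assign midranks.
sorted (value, group, rank): (5,G1,1), (9,G1,2), (13,G1,4.5), (13,G2,4.5), (13,G3,4.5), (13,G4,4.5), (14,G4,7), (17,G2,8), (18,G1,9.5), (18,G2,9.5), (20,G4,11), (22,G1,12.5), (22,G4,12.5), (24,G3,14), (29,G4,15), (32,G3,16)
Step 2: Sum ranks within each group.
R_1 = 29.5 (n_1 = 5)
R_2 = 22 (n_2 = 3)
R_3 = 34.5 (n_3 = 3)
R_4 = 50 (n_4 = 5)
Step 3: H = 12/(N(N+1)) * sum(R_i^2/n_i) - 3(N+1)
     = 12/(16*17) * (29.5^2/5 + 22^2/3 + 34.5^2/3 + 50^2/5) - 3*17
     = 0.044118 * 1232.13 - 51
     = 3.358824.
Step 4: Ties present; correction factor C = 1 - 72/(16^3 - 16) = 0.982353. Corrected H = 3.358824 / 0.982353 = 3.419162.
Step 5: Under H0, H ~ chi^2(3); p-value = 0.331399.
Step 6: alpha = 0.05. fail to reject H0.

H = 3.4192, df = 3, p = 0.331399, fail to reject H0.


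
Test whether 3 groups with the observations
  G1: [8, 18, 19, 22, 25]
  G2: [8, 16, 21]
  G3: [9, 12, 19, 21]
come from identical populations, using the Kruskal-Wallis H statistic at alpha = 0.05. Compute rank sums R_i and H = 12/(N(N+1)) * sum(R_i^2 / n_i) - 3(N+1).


Step 1: Combine all N = 12 observations and assign midranks.
sorted (value, group, rank): (8,G1,1.5), (8,G2,1.5), (9,G3,3), (12,G3,4), (16,G2,5), (18,G1,6), (19,G1,7.5), (19,G3,7.5), (21,G2,9.5), (21,G3,9.5), (22,G1,11), (25,G1,12)
Step 2: Sum ranks within each group.
R_1 = 38 (n_1 = 5)
R_2 = 16 (n_2 = 3)
R_3 = 24 (n_3 = 4)
Step 3: H = 12/(N(N+1)) * sum(R_i^2/n_i) - 3(N+1)
     = 12/(12*13) * (38^2/5 + 16^2/3 + 24^2/4) - 3*13
     = 0.076923 * 518.133 - 39
     = 0.856410.
Step 4: Ties present; correction factor C = 1 - 18/(12^3 - 12) = 0.989510. Corrected H = 0.856410 / 0.989510 = 0.865489.
Step 5: Under H0, H ~ chi^2(2); p-value = 0.648726.
Step 6: alpha = 0.05. fail to reject H0.

H = 0.8655, df = 2, p = 0.648726, fail to reject H0.


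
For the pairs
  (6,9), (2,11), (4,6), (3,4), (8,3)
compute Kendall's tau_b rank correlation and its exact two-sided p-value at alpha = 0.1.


Step 1: Enumerate the 10 unordered pairs (i,j) with i<j and classify each by sign(x_j-x_i) * sign(y_j-y_i).
  (1,2):dx=-4,dy=+2->D; (1,3):dx=-2,dy=-3->C; (1,4):dx=-3,dy=-5->C; (1,5):dx=+2,dy=-6->D
  (2,3):dx=+2,dy=-5->D; (2,4):dx=+1,dy=-7->D; (2,5):dx=+6,dy=-8->D; (3,4):dx=-1,dy=-2->C
  (3,5):dx=+4,dy=-3->D; (4,5):dx=+5,dy=-1->D
Step 2: C = 3, D = 7, total pairs = 10.
Step 3: tau = (C - D)/(n(n-1)/2) = (3 - 7)/10 = -0.400000.
Step 4: Exact two-sided p-value (enumerate n! = 120 permutations of y under H0): p = 0.483333.
Step 5: alpha = 0.1. fail to reject H0.

tau_b = -0.4000 (C=3, D=7), p = 0.483333, fail to reject H0.


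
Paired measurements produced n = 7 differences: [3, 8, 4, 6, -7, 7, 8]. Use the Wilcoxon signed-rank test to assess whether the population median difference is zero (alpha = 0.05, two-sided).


Step 1: Drop any zero differences (none here) and take |d_i|.
|d| = [3, 8, 4, 6, 7, 7, 8]
Step 2: Midrank |d_i| (ties get averaged ranks).
ranks: |3|->1, |8|->6.5, |4|->2, |6|->3, |7|->4.5, |7|->4.5, |8|->6.5
Step 3: Attach original signs; sum ranks with positive sign and with negative sign.
W+ = 1 + 6.5 + 2 + 3 + 4.5 + 6.5 = 23.5
W- = 4.5 = 4.5
(Check: W+ + W- = 28 should equal n(n+1)/2 = 28.)
Step 4: Test statistic W = min(W+, W-) = 4.5.
Step 5: Ties in |d|, so use the tie-corrected normal approximation.
        E[W] = n(n+1)/4 = 7*8/4 = 14.
        Tie groups: |d|=7 (t=2), |d|=8 (t=2); sum(t^3 - t) = 12.
        Var[W] = n(n+1)(2n+1)/24 - sum(t^3-t)/48 = 840/24 - 12/48 = 34.75.
        z = (W - E[W]) / sqrt(Var[W]) = (4.5 - 14) / 5.8949 = -1.6116.
        Two-sided p = 2*Phi(z) = 0.107058.
Step 6: alpha = 0.05. fail to reject H0.

W+ = 23.5, W- = 4.5, W = min = 4.5, p = 0.107058, fail to reject H0.


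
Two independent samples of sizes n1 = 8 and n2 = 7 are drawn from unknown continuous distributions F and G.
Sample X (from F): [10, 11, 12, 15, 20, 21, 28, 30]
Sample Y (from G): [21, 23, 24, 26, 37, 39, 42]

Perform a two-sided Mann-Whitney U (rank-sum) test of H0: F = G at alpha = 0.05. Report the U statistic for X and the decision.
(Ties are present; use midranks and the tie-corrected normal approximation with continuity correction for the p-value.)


Step 1: Combine and sort all 15 observations; assign midranks.
sorted (value, group): (10,X), (11,X), (12,X), (15,X), (20,X), (21,X), (21,Y), (23,Y), (24,Y), (26,Y), (28,X), (30,X), (37,Y), (39,Y), (42,Y)
ranks: 10->1, 11->2, 12->3, 15->4, 20->5, 21->6.5, 21->6.5, 23->8, 24->9, 26->10, 28->11, 30->12, 37->13, 39->14, 42->15
Step 2: Rank sum for X: R1 = 1 + 2 + 3 + 4 + 5 + 6.5 + 11 + 12 = 44.5.
Step 3: U_X = R1 - n1(n1+1)/2 = 44.5 - 8*9/2 = 44.5 - 36 = 8.5.
       U_Y = n1*n2 - U_X = 56 - 8.5 = 47.5.
Step 4: Ties are present, so use the tie-corrected normal approximation (with continuity correction) for the p-value.
Step 5: p-value = 0.027751; compare to alpha = 0.05. reject H0.

U_X = 8.5, p = 0.027751, reject H0 at alpha = 0.05.


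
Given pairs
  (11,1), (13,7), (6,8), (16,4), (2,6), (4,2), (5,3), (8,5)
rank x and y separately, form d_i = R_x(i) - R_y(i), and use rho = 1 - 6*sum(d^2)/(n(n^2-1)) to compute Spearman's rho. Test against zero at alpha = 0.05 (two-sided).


Step 1: Rank x and y separately (midranks; no ties here).
rank(x): 11->6, 13->7, 6->4, 16->8, 2->1, 4->2, 5->3, 8->5
rank(y): 1->1, 7->7, 8->8, 4->4, 6->6, 2->2, 3->3, 5->5
Step 2: d_i = R_x(i) - R_y(i); compute d_i^2.
  (6-1)^2=25, (7-7)^2=0, (4-8)^2=16, (8-4)^2=16, (1-6)^2=25, (2-2)^2=0, (3-3)^2=0, (5-5)^2=0
sum(d^2) = 82.
Step 3: rho = 1 - 6*82 / (8*(8^2 - 1)) = 1 - 492/504 = 0.023810.
Step 4: Under H0, t = rho * sqrt((n-2)/(1-rho^2)) = 0.0583 ~ t(6).
Step 5: Two-sided p-value from the t-distribution with 6 df = 0.955374.
Step 6: alpha = 0.05. fail to reject H0.

rho = 0.0238, p = 0.955374, fail to reject H0 at alpha = 0.05.


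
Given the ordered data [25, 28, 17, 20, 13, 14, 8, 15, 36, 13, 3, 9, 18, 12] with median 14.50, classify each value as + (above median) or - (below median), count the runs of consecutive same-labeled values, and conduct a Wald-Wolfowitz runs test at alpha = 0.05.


Step 1: Compute median = 14.50; label A = above, B = below.
Labels in order: AAAABBBAABBBAB  (n_A = 7, n_B = 7)
Step 2: Count runs R = 6.
Step 3: Under H0 (random ordering), E[R] = 2*n_A*n_B/(n_A+n_B) + 1 = 2*7*7/14 + 1 = 8.0000.
        Var[R] = 2*n_A*n_B*(2*n_A*n_B - n_A - n_B) / ((n_A+n_B)^2 * (n_A+n_B-1)) = 8232/2548 = 3.2308.
        SD[R] = 1.7974.
Step 4: Continuity-corrected z = (R + 0.5 - E[R]) / SD[R] = (6 + 0.5 - 8.0000) / 1.7974 = -0.8345.
Step 5: Two-sided p-value via normal approximation = 2*(1 - Phi(|z|)) = 0.403986.
Step 6: alpha = 0.05. fail to reject H0.

R = 6, z = -0.8345, p = 0.403986, fail to reject H0.


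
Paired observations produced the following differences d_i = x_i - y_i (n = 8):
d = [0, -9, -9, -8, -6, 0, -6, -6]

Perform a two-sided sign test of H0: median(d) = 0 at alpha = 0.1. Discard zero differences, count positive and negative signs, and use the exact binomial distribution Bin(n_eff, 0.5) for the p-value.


Step 1: Discard zero differences. Original n = 8; n_eff = number of nonzero differences = 6.
Nonzero differences (with sign): -9, -9, -8, -6, -6, -6
Step 2: Count signs: positive = 0, negative = 6.
Step 3: Under H0: P(positive) = 0.5, so the number of positives S ~ Bin(6, 0.5).
Step 4: Two-sided exact p-value = sum of Bin(6,0.5) probabilities at or below the observed probability = 0.031250.
Step 5: alpha = 0.1. reject H0.

n_eff = 6, pos = 0, neg = 6, p = 0.031250, reject H0.


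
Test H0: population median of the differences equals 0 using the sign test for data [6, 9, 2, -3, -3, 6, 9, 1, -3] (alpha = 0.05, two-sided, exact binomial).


Step 1: Discard zero differences. Original n = 9; n_eff = number of nonzero differences = 9.
Nonzero differences (with sign): +6, +9, +2, -3, -3, +6, +9, +1, -3
Step 2: Count signs: positive = 6, negative = 3.
Step 3: Under H0: P(positive) = 0.5, so the number of positives S ~ Bin(9, 0.5).
Step 4: Two-sided exact p-value = sum of Bin(9,0.5) probabilities at or below the observed probability = 0.507812.
Step 5: alpha = 0.05. fail to reject H0.

n_eff = 9, pos = 6, neg = 3, p = 0.507812, fail to reject H0.


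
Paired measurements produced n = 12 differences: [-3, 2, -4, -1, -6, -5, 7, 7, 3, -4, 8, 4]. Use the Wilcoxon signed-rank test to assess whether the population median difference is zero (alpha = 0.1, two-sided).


Step 1: Drop any zero differences (none here) and take |d_i|.
|d| = [3, 2, 4, 1, 6, 5, 7, 7, 3, 4, 8, 4]
Step 2: Midrank |d_i| (ties get averaged ranks).
ranks: |3|->3.5, |2|->2, |4|->6, |1|->1, |6|->9, |5|->8, |7|->10.5, |7|->10.5, |3|->3.5, |4|->6, |8|->12, |4|->6
Step 3: Attach original signs; sum ranks with positive sign and with negative sign.
W+ = 2 + 10.5 + 10.5 + 3.5 + 12 + 6 = 44.5
W- = 3.5 + 6 + 1 + 9 + 8 + 6 = 33.5
(Check: W+ + W- = 78 should equal n(n+1)/2 = 78.)
Step 4: Test statistic W = min(W+, W-) = 33.5.
Step 5: Ties in |d|, so use the tie-corrected normal approximation.
        E[W] = n(n+1)/4 = 12*13/4 = 39.
        Tie groups: |d|=3 (t=2), |d|=4 (t=3), |d|=7 (t=2); sum(t^3 - t) = 36.
        Var[W] = n(n+1)(2n+1)/24 - sum(t^3-t)/48 = 3900/24 - 36/48 = 161.75.
        z = (W - E[W]) / sqrt(Var[W]) = (33.5 - 39) / 12.7181 = -0.4325.
        Two-sided p = 2*Phi(z) = 0.665411.
Step 6: alpha = 0.1. fail to reject H0.

W+ = 44.5, W- = 33.5, W = min = 33.5, p = 0.665411, fail to reject H0.


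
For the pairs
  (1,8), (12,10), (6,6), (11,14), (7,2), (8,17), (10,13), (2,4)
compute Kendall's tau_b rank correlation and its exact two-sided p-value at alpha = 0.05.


Step 1: Enumerate the 28 unordered pairs (i,j) with i<j and classify each by sign(x_j-x_i) * sign(y_j-y_i).
  (1,2):dx=+11,dy=+2->C; (1,3):dx=+5,dy=-2->D; (1,4):dx=+10,dy=+6->C; (1,5):dx=+6,dy=-6->D
  (1,6):dx=+7,dy=+9->C; (1,7):dx=+9,dy=+5->C; (1,8):dx=+1,dy=-4->D; (2,3):dx=-6,dy=-4->C
  (2,4):dx=-1,dy=+4->D; (2,5):dx=-5,dy=-8->C; (2,6):dx=-4,dy=+7->D; (2,7):dx=-2,dy=+3->D
  (2,8):dx=-10,dy=-6->C; (3,4):dx=+5,dy=+8->C; (3,5):dx=+1,dy=-4->D; (3,6):dx=+2,dy=+11->C
  (3,7):dx=+4,dy=+7->C; (3,8):dx=-4,dy=-2->C; (4,5):dx=-4,dy=-12->C; (4,6):dx=-3,dy=+3->D
  (4,7):dx=-1,dy=-1->C; (4,8):dx=-9,dy=-10->C; (5,6):dx=+1,dy=+15->C; (5,7):dx=+3,dy=+11->C
  (5,8):dx=-5,dy=+2->D; (6,7):dx=+2,dy=-4->D; (6,8):dx=-6,dy=-13->C; (7,8):dx=-8,dy=-9->C
Step 2: C = 18, D = 10, total pairs = 28.
Step 3: tau = (C - D)/(n(n-1)/2) = (18 - 10)/28 = 0.285714.
Step 4: Exact two-sided p-value (enumerate n! = 40320 permutations of y under H0): p = 0.398760.
Step 5: alpha = 0.05. fail to reject H0.

tau_b = 0.2857 (C=18, D=10), p = 0.398760, fail to reject H0.


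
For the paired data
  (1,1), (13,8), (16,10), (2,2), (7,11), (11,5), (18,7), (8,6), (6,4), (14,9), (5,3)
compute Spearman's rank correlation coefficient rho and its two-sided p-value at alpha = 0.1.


Step 1: Rank x and y separately (midranks; no ties here).
rank(x): 1->1, 13->8, 16->10, 2->2, 7->5, 11->7, 18->11, 8->6, 6->4, 14->9, 5->3
rank(y): 1->1, 8->8, 10->10, 2->2, 11->11, 5->5, 7->7, 6->6, 4->4, 9->9, 3->3
Step 2: d_i = R_x(i) - R_y(i); compute d_i^2.
  (1-1)^2=0, (8-8)^2=0, (10-10)^2=0, (2-2)^2=0, (5-11)^2=36, (7-5)^2=4, (11-7)^2=16, (6-6)^2=0, (4-4)^2=0, (9-9)^2=0, (3-3)^2=0
sum(d^2) = 56.
Step 3: rho = 1 - 6*56 / (11*(11^2 - 1)) = 1 - 336/1320 = 0.745455.
Step 4: Under H0, t = rho * sqrt((n-2)/(1-rho^2)) = 3.3551 ~ t(9).
Step 5: Two-sided p-value from the t-distribution with 9 df = 0.008455.
Step 6: alpha = 0.1. reject H0.

rho = 0.7455, p = 0.008455, reject H0 at alpha = 0.1.


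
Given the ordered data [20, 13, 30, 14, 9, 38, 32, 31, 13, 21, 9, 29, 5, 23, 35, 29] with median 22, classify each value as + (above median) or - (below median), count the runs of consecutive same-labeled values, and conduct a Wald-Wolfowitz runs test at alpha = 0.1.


Step 1: Compute median = 22; label A = above, B = below.
Labels in order: BBABBAAABBBABAAA  (n_A = 8, n_B = 8)
Step 2: Count runs R = 8.
Step 3: Under H0 (random ordering), E[R] = 2*n_A*n_B/(n_A+n_B) + 1 = 2*8*8/16 + 1 = 9.0000.
        Var[R] = 2*n_A*n_B*(2*n_A*n_B - n_A - n_B) / ((n_A+n_B)^2 * (n_A+n_B-1)) = 14336/3840 = 3.7333.
        SD[R] = 1.9322.
Step 4: Continuity-corrected z = (R + 0.5 - E[R]) / SD[R] = (8 + 0.5 - 9.0000) / 1.9322 = -0.2588.
Step 5: Two-sided p-value via normal approximation = 2*(1 - Phi(|z|)) = 0.795809.
Step 6: alpha = 0.1. fail to reject H0.

R = 8, z = -0.2588, p = 0.795809, fail to reject H0.


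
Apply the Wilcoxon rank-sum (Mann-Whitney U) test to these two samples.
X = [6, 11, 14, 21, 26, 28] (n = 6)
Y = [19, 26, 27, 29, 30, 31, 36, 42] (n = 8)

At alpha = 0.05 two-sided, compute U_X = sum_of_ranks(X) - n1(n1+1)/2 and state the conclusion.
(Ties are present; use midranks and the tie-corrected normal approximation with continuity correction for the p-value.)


Step 1: Combine and sort all 14 observations; assign midranks.
sorted (value, group): (6,X), (11,X), (14,X), (19,Y), (21,X), (26,X), (26,Y), (27,Y), (28,X), (29,Y), (30,Y), (31,Y), (36,Y), (42,Y)
ranks: 6->1, 11->2, 14->3, 19->4, 21->5, 26->6.5, 26->6.5, 27->8, 28->9, 29->10, 30->11, 31->12, 36->13, 42->14
Step 2: Rank sum for X: R1 = 1 + 2 + 3 + 5 + 6.5 + 9 = 26.5.
Step 3: U_X = R1 - n1(n1+1)/2 = 26.5 - 6*7/2 = 26.5 - 21 = 5.5.
       U_Y = n1*n2 - U_X = 48 - 5.5 = 42.5.
Step 4: Ties are present, so use the tie-corrected normal approximation (with continuity correction) for the p-value.
Step 5: p-value = 0.020000; compare to alpha = 0.05. reject H0.

U_X = 5.5, p = 0.020000, reject H0 at alpha = 0.05.


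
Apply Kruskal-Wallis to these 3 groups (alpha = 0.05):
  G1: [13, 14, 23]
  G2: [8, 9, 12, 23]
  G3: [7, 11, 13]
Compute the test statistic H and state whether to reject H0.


Step 1: Combine all N = 10 observations and assign midranks.
sorted (value, group, rank): (7,G3,1), (8,G2,2), (9,G2,3), (11,G3,4), (12,G2,5), (13,G1,6.5), (13,G3,6.5), (14,G1,8), (23,G1,9.5), (23,G2,9.5)
Step 2: Sum ranks within each group.
R_1 = 24 (n_1 = 3)
R_2 = 19.5 (n_2 = 4)
R_3 = 11.5 (n_3 = 3)
Step 3: H = 12/(N(N+1)) * sum(R_i^2/n_i) - 3(N+1)
     = 12/(10*11) * (24^2/3 + 19.5^2/4 + 11.5^2/3) - 3*11
     = 0.109091 * 331.146 - 33
     = 3.125000.
Step 4: Ties present; correction factor C = 1 - 12/(10^3 - 10) = 0.987879. Corrected H = 3.125000 / 0.987879 = 3.163344.
Step 5: Under H0, H ~ chi^2(2); p-value = 0.205631.
Step 6: alpha = 0.05. fail to reject H0.

H = 3.1633, df = 2, p = 0.205631, fail to reject H0.


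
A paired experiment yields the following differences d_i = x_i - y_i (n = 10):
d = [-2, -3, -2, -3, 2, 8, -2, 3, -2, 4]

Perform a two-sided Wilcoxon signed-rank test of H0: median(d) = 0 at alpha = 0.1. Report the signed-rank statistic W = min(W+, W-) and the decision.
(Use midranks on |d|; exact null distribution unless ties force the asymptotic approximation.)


Step 1: Drop any zero differences (none here) and take |d_i|.
|d| = [2, 3, 2, 3, 2, 8, 2, 3, 2, 4]
Step 2: Midrank |d_i| (ties get averaged ranks).
ranks: |2|->3, |3|->7, |2|->3, |3|->7, |2|->3, |8|->10, |2|->3, |3|->7, |2|->3, |4|->9
Step 3: Attach original signs; sum ranks with positive sign and with negative sign.
W+ = 3 + 10 + 7 + 9 = 29
W- = 3 + 7 + 3 + 7 + 3 + 3 = 26
(Check: W+ + W- = 55 should equal n(n+1)/2 = 55.)
Step 4: Test statistic W = min(W+, W-) = 26.
Step 5: Ties in |d|, so use the tie-corrected normal approximation.
        E[W] = n(n+1)/4 = 10*11/4 = 27.5.
        Tie groups: |d|=2 (t=5), |d|=3 (t=3); sum(t^3 - t) = 144.
        Var[W] = n(n+1)(2n+1)/24 - sum(t^3-t)/48 = 2310/24 - 144/48 = 93.25.
        z = (W - E[W]) / sqrt(Var[W]) = (26 - 27.5) / 9.6566 = -0.1553.
        Two-sided p = 2*Phi(z) = 0.876558.
Step 6: alpha = 0.1. fail to reject H0.

W+ = 29, W- = 26, W = min = 26, p = 0.876558, fail to reject H0.


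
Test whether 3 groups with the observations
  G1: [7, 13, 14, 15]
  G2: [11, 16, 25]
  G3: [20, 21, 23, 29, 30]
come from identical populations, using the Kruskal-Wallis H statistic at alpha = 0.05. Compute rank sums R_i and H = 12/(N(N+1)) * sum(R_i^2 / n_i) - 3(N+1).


Step 1: Combine all N = 12 observations and assign midranks.
sorted (value, group, rank): (7,G1,1), (11,G2,2), (13,G1,3), (14,G1,4), (15,G1,5), (16,G2,6), (20,G3,7), (21,G3,8), (23,G3,9), (25,G2,10), (29,G3,11), (30,G3,12)
Step 2: Sum ranks within each group.
R_1 = 13 (n_1 = 4)
R_2 = 18 (n_2 = 3)
R_3 = 47 (n_3 = 5)
Step 3: H = 12/(N(N+1)) * sum(R_i^2/n_i) - 3(N+1)
     = 12/(12*13) * (13^2/4 + 18^2/3 + 47^2/5) - 3*13
     = 0.076923 * 592.05 - 39
     = 6.542308.
Step 4: No ties, so H is used without correction.
Step 5: Under H0, H ~ chi^2(2); p-value = 0.037963.
Step 6: alpha = 0.05. reject H0.

H = 6.5423, df = 2, p = 0.037963, reject H0.


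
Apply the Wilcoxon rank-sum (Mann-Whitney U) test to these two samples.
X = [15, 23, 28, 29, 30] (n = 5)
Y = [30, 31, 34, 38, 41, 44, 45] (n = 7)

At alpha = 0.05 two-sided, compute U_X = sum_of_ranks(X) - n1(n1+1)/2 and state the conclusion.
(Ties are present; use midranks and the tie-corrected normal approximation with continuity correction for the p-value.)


Step 1: Combine and sort all 12 observations; assign midranks.
sorted (value, group): (15,X), (23,X), (28,X), (29,X), (30,X), (30,Y), (31,Y), (34,Y), (38,Y), (41,Y), (44,Y), (45,Y)
ranks: 15->1, 23->2, 28->3, 29->4, 30->5.5, 30->5.5, 31->7, 34->8, 38->9, 41->10, 44->11, 45->12
Step 2: Rank sum for X: R1 = 1 + 2 + 3 + 4 + 5.5 = 15.5.
Step 3: U_X = R1 - n1(n1+1)/2 = 15.5 - 5*6/2 = 15.5 - 15 = 0.5.
       U_Y = n1*n2 - U_X = 35 - 0.5 = 34.5.
Step 4: Ties are present, so use the tie-corrected normal approximation (with continuity correction) for the p-value.
Step 5: p-value = 0.007268; compare to alpha = 0.05. reject H0.

U_X = 0.5, p = 0.007268, reject H0 at alpha = 0.05.


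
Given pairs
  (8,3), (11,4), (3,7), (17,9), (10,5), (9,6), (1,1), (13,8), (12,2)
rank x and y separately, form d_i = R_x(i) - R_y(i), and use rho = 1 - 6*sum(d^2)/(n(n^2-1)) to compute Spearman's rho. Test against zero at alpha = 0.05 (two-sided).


Step 1: Rank x and y separately (midranks; no ties here).
rank(x): 8->3, 11->6, 3->2, 17->9, 10->5, 9->4, 1->1, 13->8, 12->7
rank(y): 3->3, 4->4, 7->7, 9->9, 5->5, 6->6, 1->1, 8->8, 2->2
Step 2: d_i = R_x(i) - R_y(i); compute d_i^2.
  (3-3)^2=0, (6-4)^2=4, (2-7)^2=25, (9-9)^2=0, (5-5)^2=0, (4-6)^2=4, (1-1)^2=0, (8-8)^2=0, (7-2)^2=25
sum(d^2) = 58.
Step 3: rho = 1 - 6*58 / (9*(9^2 - 1)) = 1 - 348/720 = 0.516667.
Step 4: Under H0, t = rho * sqrt((n-2)/(1-rho^2)) = 1.5966 ~ t(7).
Step 5: Two-sided p-value from the t-distribution with 7 df = 0.154390.
Step 6: alpha = 0.05. fail to reject H0.

rho = 0.5167, p = 0.154390, fail to reject H0 at alpha = 0.05.


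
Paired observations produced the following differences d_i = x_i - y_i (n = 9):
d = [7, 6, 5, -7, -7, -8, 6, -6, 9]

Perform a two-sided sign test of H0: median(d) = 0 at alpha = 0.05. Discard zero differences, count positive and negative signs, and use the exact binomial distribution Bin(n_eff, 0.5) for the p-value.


Step 1: Discard zero differences. Original n = 9; n_eff = number of nonzero differences = 9.
Nonzero differences (with sign): +7, +6, +5, -7, -7, -8, +6, -6, +9
Step 2: Count signs: positive = 5, negative = 4.
Step 3: Under H0: P(positive) = 0.5, so the number of positives S ~ Bin(9, 0.5).
Step 4: Two-sided exact p-value = sum of Bin(9,0.5) probabilities at or below the observed probability = 1.000000.
Step 5: alpha = 0.05. fail to reject H0.

n_eff = 9, pos = 5, neg = 4, p = 1.000000, fail to reject H0.


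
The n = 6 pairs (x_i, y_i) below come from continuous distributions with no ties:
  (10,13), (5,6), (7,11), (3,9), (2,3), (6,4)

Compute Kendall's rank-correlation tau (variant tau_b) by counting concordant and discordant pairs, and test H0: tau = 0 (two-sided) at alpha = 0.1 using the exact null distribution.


Step 1: Enumerate the 15 unordered pairs (i,j) with i<j and classify each by sign(x_j-x_i) * sign(y_j-y_i).
  (1,2):dx=-5,dy=-7->C; (1,3):dx=-3,dy=-2->C; (1,4):dx=-7,dy=-4->C; (1,5):dx=-8,dy=-10->C
  (1,6):dx=-4,dy=-9->C; (2,3):dx=+2,dy=+5->C; (2,4):dx=-2,dy=+3->D; (2,5):dx=-3,dy=-3->C
  (2,6):dx=+1,dy=-2->D; (3,4):dx=-4,dy=-2->C; (3,5):dx=-5,dy=-8->C; (3,6):dx=-1,dy=-7->C
  (4,5):dx=-1,dy=-6->C; (4,6):dx=+3,dy=-5->D; (5,6):dx=+4,dy=+1->C
Step 2: C = 12, D = 3, total pairs = 15.
Step 3: tau = (C - D)/(n(n-1)/2) = (12 - 3)/15 = 0.600000.
Step 4: Exact two-sided p-value (enumerate n! = 720 permutations of y under H0): p = 0.136111.
Step 5: alpha = 0.1. fail to reject H0.

tau_b = 0.6000 (C=12, D=3), p = 0.136111, fail to reject H0.


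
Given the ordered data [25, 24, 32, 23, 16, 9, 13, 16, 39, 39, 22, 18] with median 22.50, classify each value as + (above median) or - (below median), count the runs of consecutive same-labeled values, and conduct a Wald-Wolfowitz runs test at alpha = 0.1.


Step 1: Compute median = 22.50; label A = above, B = below.
Labels in order: AAAABBBBAABB  (n_A = 6, n_B = 6)
Step 2: Count runs R = 4.
Step 3: Under H0 (random ordering), E[R] = 2*n_A*n_B/(n_A+n_B) + 1 = 2*6*6/12 + 1 = 7.0000.
        Var[R] = 2*n_A*n_B*(2*n_A*n_B - n_A - n_B) / ((n_A+n_B)^2 * (n_A+n_B-1)) = 4320/1584 = 2.7273.
        SD[R] = 1.6514.
Step 4: Continuity-corrected z = (R + 0.5 - E[R]) / SD[R] = (4 + 0.5 - 7.0000) / 1.6514 = -1.5138.
Step 5: Two-sided p-value via normal approximation = 2*(1 - Phi(|z|)) = 0.130070.
Step 6: alpha = 0.1. fail to reject H0.

R = 4, z = -1.5138, p = 0.130070, fail to reject H0.


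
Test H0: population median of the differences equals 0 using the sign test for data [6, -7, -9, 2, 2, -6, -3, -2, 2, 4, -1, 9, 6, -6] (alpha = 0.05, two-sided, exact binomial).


Step 1: Discard zero differences. Original n = 14; n_eff = number of nonzero differences = 14.
Nonzero differences (with sign): +6, -7, -9, +2, +2, -6, -3, -2, +2, +4, -1, +9, +6, -6
Step 2: Count signs: positive = 7, negative = 7.
Step 3: Under H0: P(positive) = 0.5, so the number of positives S ~ Bin(14, 0.5).
Step 4: Two-sided exact p-value = sum of Bin(14,0.5) probabilities at or below the observed probability = 1.000000.
Step 5: alpha = 0.05. fail to reject H0.

n_eff = 14, pos = 7, neg = 7, p = 1.000000, fail to reject H0.


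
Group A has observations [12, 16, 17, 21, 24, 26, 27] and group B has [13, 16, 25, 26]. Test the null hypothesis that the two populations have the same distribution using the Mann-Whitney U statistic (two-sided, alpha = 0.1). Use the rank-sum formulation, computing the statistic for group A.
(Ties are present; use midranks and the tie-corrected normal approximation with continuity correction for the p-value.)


Step 1: Combine and sort all 11 observations; assign midranks.
sorted (value, group): (12,X), (13,Y), (16,X), (16,Y), (17,X), (21,X), (24,X), (25,Y), (26,X), (26,Y), (27,X)
ranks: 12->1, 13->2, 16->3.5, 16->3.5, 17->5, 21->6, 24->7, 25->8, 26->9.5, 26->9.5, 27->11
Step 2: Rank sum for X: R1 = 1 + 3.5 + 5 + 6 + 7 + 9.5 + 11 = 43.
Step 3: U_X = R1 - n1(n1+1)/2 = 43 - 7*8/2 = 43 - 28 = 15.
       U_Y = n1*n2 - U_X = 28 - 15 = 13.
Step 4: Ties are present, so use the tie-corrected normal approximation (with continuity correction) for the p-value.
Step 5: p-value = 0.924376; compare to alpha = 0.1. fail to reject H0.

U_X = 15, p = 0.924376, fail to reject H0 at alpha = 0.1.


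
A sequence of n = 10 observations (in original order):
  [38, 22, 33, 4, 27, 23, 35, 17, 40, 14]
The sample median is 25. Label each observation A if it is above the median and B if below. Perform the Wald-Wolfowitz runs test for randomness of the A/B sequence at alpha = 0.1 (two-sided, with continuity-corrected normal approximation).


Step 1: Compute median = 25; label A = above, B = below.
Labels in order: ABABABABAB  (n_A = 5, n_B = 5)
Step 2: Count runs R = 10.
Step 3: Under H0 (random ordering), E[R] = 2*n_A*n_B/(n_A+n_B) + 1 = 2*5*5/10 + 1 = 6.0000.
        Var[R] = 2*n_A*n_B*(2*n_A*n_B - n_A - n_B) / ((n_A+n_B)^2 * (n_A+n_B-1)) = 2000/900 = 2.2222.
        SD[R] = 1.4907.
Step 4: Continuity-corrected z = (R - 0.5 - E[R]) / SD[R] = (10 - 0.5 - 6.0000) / 1.4907 = 2.3479.
Step 5: Two-sided p-value via normal approximation = 2*(1 - Phi(|z|)) = 0.018881.
Step 6: alpha = 0.1. reject H0.

R = 10, z = 2.3479, p = 0.018881, reject H0.


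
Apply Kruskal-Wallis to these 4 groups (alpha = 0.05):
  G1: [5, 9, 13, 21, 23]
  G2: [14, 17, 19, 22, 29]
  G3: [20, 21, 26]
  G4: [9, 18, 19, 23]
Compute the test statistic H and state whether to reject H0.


Step 1: Combine all N = 17 observations and assign midranks.
sorted (value, group, rank): (5,G1,1), (9,G1,2.5), (9,G4,2.5), (13,G1,4), (14,G2,5), (17,G2,6), (18,G4,7), (19,G2,8.5), (19,G4,8.5), (20,G3,10), (21,G1,11.5), (21,G3,11.5), (22,G2,13), (23,G1,14.5), (23,G4,14.5), (26,G3,16), (29,G2,17)
Step 2: Sum ranks within each group.
R_1 = 33.5 (n_1 = 5)
R_2 = 49.5 (n_2 = 5)
R_3 = 37.5 (n_3 = 3)
R_4 = 32.5 (n_4 = 4)
Step 3: H = 12/(N(N+1)) * sum(R_i^2/n_i) - 3(N+1)
     = 12/(17*18) * (33.5^2/5 + 49.5^2/5 + 37.5^2/3 + 32.5^2/4) - 3*18
     = 0.039216 * 1447.31 - 54
     = 2.757353.
Step 4: Ties present; correction factor C = 1 - 24/(17^3 - 17) = 0.995098. Corrected H = 2.757353 / 0.995098 = 2.770936.
Step 5: Under H0, H ~ chi^2(3); p-value = 0.428307.
Step 6: alpha = 0.05. fail to reject H0.

H = 2.7709, df = 3, p = 0.428307, fail to reject H0.


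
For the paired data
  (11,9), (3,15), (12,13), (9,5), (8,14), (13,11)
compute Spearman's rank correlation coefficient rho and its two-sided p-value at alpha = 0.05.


Step 1: Rank x and y separately (midranks; no ties here).
rank(x): 11->4, 3->1, 12->5, 9->3, 8->2, 13->6
rank(y): 9->2, 15->6, 13->4, 5->1, 14->5, 11->3
Step 2: d_i = R_x(i) - R_y(i); compute d_i^2.
  (4-2)^2=4, (1-6)^2=25, (5-4)^2=1, (3-1)^2=4, (2-5)^2=9, (6-3)^2=9
sum(d^2) = 52.
Step 3: rho = 1 - 6*52 / (6*(6^2 - 1)) = 1 - 312/210 = -0.485714.
Step 4: Under H0, t = rho * sqrt((n-2)/(1-rho^2)) = -1.1113 ~ t(4).
Step 5: Two-sided p-value from the t-distribution with 4 df = 0.328723.
Step 6: alpha = 0.05. fail to reject H0.

rho = -0.4857, p = 0.328723, fail to reject H0 at alpha = 0.05.


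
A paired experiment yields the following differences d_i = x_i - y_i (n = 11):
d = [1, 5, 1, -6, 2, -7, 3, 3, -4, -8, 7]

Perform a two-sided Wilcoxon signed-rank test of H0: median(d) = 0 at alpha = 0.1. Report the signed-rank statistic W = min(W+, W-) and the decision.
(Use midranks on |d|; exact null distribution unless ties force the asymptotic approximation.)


Step 1: Drop any zero differences (none here) and take |d_i|.
|d| = [1, 5, 1, 6, 2, 7, 3, 3, 4, 8, 7]
Step 2: Midrank |d_i| (ties get averaged ranks).
ranks: |1|->1.5, |5|->7, |1|->1.5, |6|->8, |2|->3, |7|->9.5, |3|->4.5, |3|->4.5, |4|->6, |8|->11, |7|->9.5
Step 3: Attach original signs; sum ranks with positive sign and with negative sign.
W+ = 1.5 + 7 + 1.5 + 3 + 4.5 + 4.5 + 9.5 = 31.5
W- = 8 + 9.5 + 6 + 11 = 34.5
(Check: W+ + W- = 66 should equal n(n+1)/2 = 66.)
Step 4: Test statistic W = min(W+, W-) = 31.5.
Step 5: Ties in |d|, so use the tie-corrected normal approximation.
        E[W] = n(n+1)/4 = 11*12/4 = 33.
        Tie groups: |d|=1 (t=2), |d|=3 (t=2), |d|=7 (t=2); sum(t^3 - t) = 18.
        Var[W] = n(n+1)(2n+1)/24 - sum(t^3-t)/48 = 3036/24 - 18/48 = 126.125.
        z = (W - E[W]) / sqrt(Var[W]) = (31.5 - 33) / 11.2305 = -0.1336.
        Two-sided p = 2*Phi(z) = 0.893747.
Step 6: alpha = 0.1. fail to reject H0.

W+ = 31.5, W- = 34.5, W = min = 31.5, p = 0.893747, fail to reject H0.


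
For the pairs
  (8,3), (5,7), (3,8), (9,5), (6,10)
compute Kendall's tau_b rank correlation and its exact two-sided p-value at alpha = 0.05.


Step 1: Enumerate the 10 unordered pairs (i,j) with i<j and classify each by sign(x_j-x_i) * sign(y_j-y_i).
  (1,2):dx=-3,dy=+4->D; (1,3):dx=-5,dy=+5->D; (1,4):dx=+1,dy=+2->C; (1,5):dx=-2,dy=+7->D
  (2,3):dx=-2,dy=+1->D; (2,4):dx=+4,dy=-2->D; (2,5):dx=+1,dy=+3->C; (3,4):dx=+6,dy=-3->D
  (3,5):dx=+3,dy=+2->C; (4,5):dx=-3,dy=+5->D
Step 2: C = 3, D = 7, total pairs = 10.
Step 3: tau = (C - D)/(n(n-1)/2) = (3 - 7)/10 = -0.400000.
Step 4: Exact two-sided p-value (enumerate n! = 120 permutations of y under H0): p = 0.483333.
Step 5: alpha = 0.05. fail to reject H0.

tau_b = -0.4000 (C=3, D=7), p = 0.483333, fail to reject H0.


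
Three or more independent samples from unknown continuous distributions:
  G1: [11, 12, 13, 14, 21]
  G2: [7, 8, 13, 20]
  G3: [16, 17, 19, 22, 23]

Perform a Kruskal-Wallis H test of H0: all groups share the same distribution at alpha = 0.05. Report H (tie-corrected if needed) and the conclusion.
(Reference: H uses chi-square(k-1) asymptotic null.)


Step 1: Combine all N = 14 observations and assign midranks.
sorted (value, group, rank): (7,G2,1), (8,G2,2), (11,G1,3), (12,G1,4), (13,G1,5.5), (13,G2,5.5), (14,G1,7), (16,G3,8), (17,G3,9), (19,G3,10), (20,G2,11), (21,G1,12), (22,G3,13), (23,G3,14)
Step 2: Sum ranks within each group.
R_1 = 31.5 (n_1 = 5)
R_2 = 19.5 (n_2 = 4)
R_3 = 54 (n_3 = 5)
Step 3: H = 12/(N(N+1)) * sum(R_i^2/n_i) - 3(N+1)
     = 12/(14*15) * (31.5^2/5 + 19.5^2/4 + 54^2/5) - 3*15
     = 0.057143 * 876.713 - 45
     = 5.097857.
Step 4: Ties present; correction factor C = 1 - 6/(14^3 - 14) = 0.997802. Corrected H = 5.097857 / 0.997802 = 5.109086.
Step 5: Under H0, H ~ chi^2(2); p-value = 0.077728.
Step 6: alpha = 0.05. fail to reject H0.

H = 5.1091, df = 2, p = 0.077728, fail to reject H0.


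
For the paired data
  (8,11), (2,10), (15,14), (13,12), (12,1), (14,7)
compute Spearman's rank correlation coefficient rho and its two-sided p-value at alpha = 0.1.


Step 1: Rank x and y separately (midranks; no ties here).
rank(x): 8->2, 2->1, 15->6, 13->4, 12->3, 14->5
rank(y): 11->4, 10->3, 14->6, 12->5, 1->1, 7->2
Step 2: d_i = R_x(i) - R_y(i); compute d_i^2.
  (2-4)^2=4, (1-3)^2=4, (6-6)^2=0, (4-5)^2=1, (3-1)^2=4, (5-2)^2=9
sum(d^2) = 22.
Step 3: rho = 1 - 6*22 / (6*(6^2 - 1)) = 1 - 132/210 = 0.371429.
Step 4: Under H0, t = rho * sqrt((n-2)/(1-rho^2)) = 0.8001 ~ t(4).
Step 5: Two-sided p-value from the t-distribution with 4 df = 0.468478.
Step 6: alpha = 0.1. fail to reject H0.

rho = 0.3714, p = 0.468478, fail to reject H0 at alpha = 0.1.


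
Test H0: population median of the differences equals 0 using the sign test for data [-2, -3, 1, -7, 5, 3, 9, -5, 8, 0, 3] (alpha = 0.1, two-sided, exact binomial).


Step 1: Discard zero differences. Original n = 11; n_eff = number of nonzero differences = 10.
Nonzero differences (with sign): -2, -3, +1, -7, +5, +3, +9, -5, +8, +3
Step 2: Count signs: positive = 6, negative = 4.
Step 3: Under H0: P(positive) = 0.5, so the number of positives S ~ Bin(10, 0.5).
Step 4: Two-sided exact p-value = sum of Bin(10,0.5) probabilities at or below the observed probability = 0.753906.
Step 5: alpha = 0.1. fail to reject H0.

n_eff = 10, pos = 6, neg = 4, p = 0.753906, fail to reject H0.


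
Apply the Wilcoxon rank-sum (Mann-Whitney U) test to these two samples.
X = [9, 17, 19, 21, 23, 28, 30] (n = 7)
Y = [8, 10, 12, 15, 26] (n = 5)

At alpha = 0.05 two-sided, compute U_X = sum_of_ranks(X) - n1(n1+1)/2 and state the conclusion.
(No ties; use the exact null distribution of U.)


Step 1: Combine and sort all 12 observations; assign midranks.
sorted (value, group): (8,Y), (9,X), (10,Y), (12,Y), (15,Y), (17,X), (19,X), (21,X), (23,X), (26,Y), (28,X), (30,X)
ranks: 8->1, 9->2, 10->3, 12->4, 15->5, 17->6, 19->7, 21->8, 23->9, 26->10, 28->11, 30->12
Step 2: Rank sum for X: R1 = 2 + 6 + 7 + 8 + 9 + 11 + 12 = 55.
Step 3: U_X = R1 - n1(n1+1)/2 = 55 - 7*8/2 = 55 - 28 = 27.
       U_Y = n1*n2 - U_X = 35 - 27 = 8.
Step 4: No ties, so the exact null distribution of U (based on enumerating the C(12,7) = 792 equally likely rank assignments) gives the two-sided p-value.
Step 5: p-value = 0.148990; compare to alpha = 0.05. fail to reject H0.

U_X = 27, p = 0.148990, fail to reject H0 at alpha = 0.05.


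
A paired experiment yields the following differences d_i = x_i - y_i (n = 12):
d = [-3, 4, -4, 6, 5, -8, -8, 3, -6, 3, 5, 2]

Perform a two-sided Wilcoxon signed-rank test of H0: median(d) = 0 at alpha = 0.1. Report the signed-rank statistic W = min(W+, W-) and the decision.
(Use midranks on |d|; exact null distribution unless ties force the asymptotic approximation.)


Step 1: Drop any zero differences (none here) and take |d_i|.
|d| = [3, 4, 4, 6, 5, 8, 8, 3, 6, 3, 5, 2]
Step 2: Midrank |d_i| (ties get averaged ranks).
ranks: |3|->3, |4|->5.5, |4|->5.5, |6|->9.5, |5|->7.5, |8|->11.5, |8|->11.5, |3|->3, |6|->9.5, |3|->3, |5|->7.5, |2|->1
Step 3: Attach original signs; sum ranks with positive sign and with negative sign.
W+ = 5.5 + 9.5 + 7.5 + 3 + 3 + 7.5 + 1 = 37
W- = 3 + 5.5 + 11.5 + 11.5 + 9.5 = 41
(Check: W+ + W- = 78 should equal n(n+1)/2 = 78.)
Step 4: Test statistic W = min(W+, W-) = 37.
Step 5: Ties in |d|, so use the tie-corrected normal approximation.
        E[W] = n(n+1)/4 = 12*13/4 = 39.
        Tie groups: |d|=3 (t=3), |d|=4 (t=2), |d|=5 (t=2), |d|=6 (t=2), |d|=8 (t=2); sum(t^3 - t) = 48.
        Var[W] = n(n+1)(2n+1)/24 - sum(t^3-t)/48 = 3900/24 - 48/48 = 161.5.
        z = (W - E[W]) / sqrt(Var[W]) = (37 - 39) / 12.7083 = -0.1574.
        Two-sided p = 2*Phi(z) = 0.874947.
Step 6: alpha = 0.1. fail to reject H0.

W+ = 37, W- = 41, W = min = 37, p = 0.874947, fail to reject H0.


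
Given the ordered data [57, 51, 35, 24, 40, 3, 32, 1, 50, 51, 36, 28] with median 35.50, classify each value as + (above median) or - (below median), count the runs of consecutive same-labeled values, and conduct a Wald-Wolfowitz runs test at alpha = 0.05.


Step 1: Compute median = 35.50; label A = above, B = below.
Labels in order: AABBABBBAAAB  (n_A = 6, n_B = 6)
Step 2: Count runs R = 6.
Step 3: Under H0 (random ordering), E[R] = 2*n_A*n_B/(n_A+n_B) + 1 = 2*6*6/12 + 1 = 7.0000.
        Var[R] = 2*n_A*n_B*(2*n_A*n_B - n_A - n_B) / ((n_A+n_B)^2 * (n_A+n_B-1)) = 4320/1584 = 2.7273.
        SD[R] = 1.6514.
Step 4: Continuity-corrected z = (R + 0.5 - E[R]) / SD[R] = (6 + 0.5 - 7.0000) / 1.6514 = -0.3028.
Step 5: Two-sided p-value via normal approximation = 2*(1 - Phi(|z|)) = 0.762069.
Step 6: alpha = 0.05. fail to reject H0.

R = 6, z = -0.3028, p = 0.762069, fail to reject H0.


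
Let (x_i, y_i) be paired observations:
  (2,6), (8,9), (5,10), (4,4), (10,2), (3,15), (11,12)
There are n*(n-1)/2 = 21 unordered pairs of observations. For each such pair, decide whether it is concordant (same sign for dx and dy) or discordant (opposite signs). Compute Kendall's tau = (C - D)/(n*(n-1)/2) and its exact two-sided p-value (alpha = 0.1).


Step 1: Enumerate the 21 unordered pairs (i,j) with i<j and classify each by sign(x_j-x_i) * sign(y_j-y_i).
  (1,2):dx=+6,dy=+3->C; (1,3):dx=+3,dy=+4->C; (1,4):dx=+2,dy=-2->D; (1,5):dx=+8,dy=-4->D
  (1,6):dx=+1,dy=+9->C; (1,7):dx=+9,dy=+6->C; (2,3):dx=-3,dy=+1->D; (2,4):dx=-4,dy=-5->C
  (2,5):dx=+2,dy=-7->D; (2,6):dx=-5,dy=+6->D; (2,7):dx=+3,dy=+3->C; (3,4):dx=-1,dy=-6->C
  (3,5):dx=+5,dy=-8->D; (3,6):dx=-2,dy=+5->D; (3,7):dx=+6,dy=+2->C; (4,5):dx=+6,dy=-2->D
  (4,6):dx=-1,dy=+11->D; (4,7):dx=+7,dy=+8->C; (5,6):dx=-7,dy=+13->D; (5,7):dx=+1,dy=+10->C
  (6,7):dx=+8,dy=-3->D
Step 2: C = 10, D = 11, total pairs = 21.
Step 3: tau = (C - D)/(n(n-1)/2) = (10 - 11)/21 = -0.047619.
Step 4: Exact two-sided p-value (enumerate n! = 5040 permutations of y under H0): p = 1.000000.
Step 5: alpha = 0.1. fail to reject H0.

tau_b = -0.0476 (C=10, D=11), p = 1.000000, fail to reject H0.
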